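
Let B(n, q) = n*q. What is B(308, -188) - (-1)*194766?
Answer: 136862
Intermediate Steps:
B(308, -188) - (-1)*194766 = 308*(-188) - (-1)*194766 = -57904 - 1*(-194766) = -57904 + 194766 = 136862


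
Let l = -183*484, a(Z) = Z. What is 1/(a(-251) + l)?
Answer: -1/88823 ≈ -1.1258e-5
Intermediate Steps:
l = -88572
1/(a(-251) + l) = 1/(-251 - 88572) = 1/(-88823) = -1/88823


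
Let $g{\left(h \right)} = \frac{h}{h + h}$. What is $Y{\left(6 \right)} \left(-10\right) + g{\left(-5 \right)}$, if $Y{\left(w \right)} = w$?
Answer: $- \frac{119}{2} \approx -59.5$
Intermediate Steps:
$g{\left(h \right)} = \frac{1}{2}$ ($g{\left(h \right)} = \frac{h}{2 h} = \frac{1}{2 h} h = \frac{1}{2}$)
$Y{\left(6 \right)} \left(-10\right) + g{\left(-5 \right)} = 6 \left(-10\right) + \frac{1}{2} = -60 + \frac{1}{2} = - \frac{119}{2}$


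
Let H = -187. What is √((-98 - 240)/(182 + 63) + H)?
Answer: I*√230765/35 ≈ 13.725*I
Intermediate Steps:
√((-98 - 240)/(182 + 63) + H) = √((-98 - 240)/(182 + 63) - 187) = √(-338/245 - 187) = √(-46153/245) = I*√230765/35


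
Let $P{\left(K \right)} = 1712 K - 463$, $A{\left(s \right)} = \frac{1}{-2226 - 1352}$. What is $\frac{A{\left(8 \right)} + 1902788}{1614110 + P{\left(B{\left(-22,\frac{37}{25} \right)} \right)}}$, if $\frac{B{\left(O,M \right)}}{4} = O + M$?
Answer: $\frac{170204386575}{131771124278} \approx 1.2917$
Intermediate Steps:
$B{\left(O,M \right)} = 4 M + 4 O$ ($B{\left(O,M \right)} = 4 \left(O + M\right) = 4 \left(M + O\right) = 4 M + 4 O$)
$A{\left(s \right)} = - \frac{1}{3578}$ ($A{\left(s \right)} = \frac{1}{-3578} = - \frac{1}{3578}$)
$P{\left(K \right)} = -463 + 1712 K$
$\frac{A{\left(8 \right)} + 1902788}{1614110 + P{\left(B{\left(-22,\frac{37}{25} \right)} \right)}} = \frac{- \frac{1}{3578} + 1902788}{1614110 + \left(-463 + 1712 \left(4 \cdot \frac{37}{25} + 4 \left(-22\right)\right)\right)} = \frac{6808175463}{3578 \left(1614110 + \left(-463 + 1712 \left(4 \cdot 37 \cdot \frac{1}{25} - 88\right)\right)\right)} = \frac{6808175463}{3578 \left(1614110 + \left(-463 + 1712 \left(4 \cdot \frac{37}{25} - 88\right)\right)\right)} = \frac{6808175463}{3578 \left(1614110 + \left(-463 + 1712 \left(\frac{148}{25} - 88\right)\right)\right)} = \frac{6808175463}{3578 \left(1614110 + \left(-463 + 1712 \left(- \frac{2052}{25}\right)\right)\right)} = \frac{6808175463}{3578 \left(1614110 - \frac{3524599}{25}\right)} = \frac{6808175463}{3578 \cdot \frac{36828151}{25}} = \frac{6808175463}{3578} \cdot \frac{25}{36828151} = \frac{170204386575}{131771124278}$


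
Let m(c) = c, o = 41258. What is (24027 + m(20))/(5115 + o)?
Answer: 24047/46373 ≈ 0.51856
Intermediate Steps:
(24027 + m(20))/(5115 + o) = (24027 + 20)/(5115 + 41258) = 24047/46373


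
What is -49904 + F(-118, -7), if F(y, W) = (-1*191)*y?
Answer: -27366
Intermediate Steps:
F(y, W) = -191*y
-49904 + F(-118, -7) = -49904 - 191*(-118) = -49904 + 22538 = -27366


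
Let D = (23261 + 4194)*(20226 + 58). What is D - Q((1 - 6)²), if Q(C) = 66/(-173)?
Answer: 96343219126/173 ≈ 5.5690e+8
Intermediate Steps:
Q(C) = -66/173 (Q(C) = 66*(-1/173) = -66/173)
D = 556897220 (D = 27455*20284 = 556897220)
D - Q((1 - 6)²) = 556897220 - 1*(-66/173) = 556897220 + 66/173 = 96343219126/173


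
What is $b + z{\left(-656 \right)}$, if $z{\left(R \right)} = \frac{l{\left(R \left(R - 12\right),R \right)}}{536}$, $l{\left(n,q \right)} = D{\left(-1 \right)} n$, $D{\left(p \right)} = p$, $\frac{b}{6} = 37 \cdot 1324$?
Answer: $\frac{19638400}{67} \approx 2.9311 \cdot 10^{5}$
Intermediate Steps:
$b = 293928$ ($b = 6 \cdot 37 \cdot 1324 = 6 \cdot 48988 = 293928$)
$l{\left(n,q \right)} = - n$
$z{\left(R \right)} = - \frac{R \left(-12 + R\right)}{536}$ ($z{\left(R \right)} = \frac{\left(-1\right) R \left(R - 12\right)}{536} = - R \left(-12 + R\right) \frac{1}{536} = - \frac{R \left(-12 + R\right)}{536}$)
$b + z{\left(-656 \right)} = 293928 + \frac{1}{536} \left(-656\right) \left(12 - -656\right) = 293928 + \frac{1}{536} \left(-656\right) \left(12 + 656\right) = 293928 + \frac{1}{536} \left(-656\right) 668 = 293928 - \frac{54776}{67} = \frac{19638400}{67}$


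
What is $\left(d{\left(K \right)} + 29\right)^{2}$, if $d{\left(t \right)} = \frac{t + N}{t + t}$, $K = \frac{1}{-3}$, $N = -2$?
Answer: $\frac{4225}{4} \approx 1056.3$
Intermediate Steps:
$K = - \frac{1}{3} \approx -0.33333$
$d{\left(t \right)} = \frac{-2 + t}{2 t}$ ($d{\left(t \right)} = \frac{t - 2}{t + t} = \frac{-2 + t}{2 t}$)
$\left(d{\left(K \right)} + 29\right)^{2} = \left(\frac{-2 - \frac{1}{3}}{2 \left(- \frac{1}{3}\right)} + 29\right)^{2} = \left(\frac{1}{2} \left(-3\right) \left(- \frac{7}{3}\right) + 29\right)^{2} = \left(\frac{7}{2} + 29\right)^{2} = \left(\frac{65}{2}\right)^{2} = \frac{4225}{4}$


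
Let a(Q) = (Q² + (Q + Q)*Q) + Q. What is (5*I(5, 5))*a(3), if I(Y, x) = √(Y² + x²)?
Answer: 750*√2 ≈ 1060.7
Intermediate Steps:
a(Q) = Q + 3*Q² (a(Q) = (Q² + (2*Q)*Q) + Q = (Q² + 2*Q²) + Q = 3*Q² + Q = Q + 3*Q²)
(5*I(5, 5))*a(3) = (5*√(5² + 5²))*(3*(1 + 3*3)) = (5*√(25 + 25))*(3*(1 + 9)) = (5*√50)*(3*10) = (5*(5*√2))*30 = (25*√2)*30 = 750*√2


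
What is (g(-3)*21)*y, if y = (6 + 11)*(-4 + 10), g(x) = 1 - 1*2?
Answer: -2142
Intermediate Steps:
g(x) = -1 (g(x) = 1 - 2 = -1)
y = 102 (y = 17*6 = 102)
(g(-3)*21)*y = -1*21*102 = -21*102 = -2142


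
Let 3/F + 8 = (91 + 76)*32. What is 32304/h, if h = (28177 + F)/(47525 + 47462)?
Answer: 16373302816128/150352475 ≈ 1.0890e+5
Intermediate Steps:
F = 3/5336 (F = 3/(-8 + (91 + 76)*32) = 3/(-8 + 167*32) = 3/(-8 + 5344) = 3/5336 ≈ 0.00056222)
h = 150352475/506850632 (h = (28177 + 3/5336)/(47525 + 47462) = (150352475/5336)/94987 = (150352475/5336)*(1/94987) = 150352475/506850632 ≈ 0.29664)
32304/h = 32304/(150352475/506850632) = 32304*(506850632/150352475) = 16373302816128/150352475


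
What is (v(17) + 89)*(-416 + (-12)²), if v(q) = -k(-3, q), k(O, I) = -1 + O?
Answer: -25296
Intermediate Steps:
v(q) = 4 (v(q) = -(-1 - 3) = -1*(-4) = 4)
(v(17) + 89)*(-416 + (-12)²) = (4 + 89)*(-416 + (-12)²) = 93*(-416 + 144) = 93*(-272) = -25296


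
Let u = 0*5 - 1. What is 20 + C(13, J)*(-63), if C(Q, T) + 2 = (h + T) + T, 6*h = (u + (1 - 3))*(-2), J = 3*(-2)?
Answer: 839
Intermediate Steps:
u = -1 (u = 0 - 1 = -1)
J = -6
h = 1 (h = ((-1 + (1 - 3))*(-2))/6 = ((-1 - 2)*(-2))/6 = (-3*(-2))/6 = (⅙)*6 = 1)
C(Q, T) = -1 + 2*T (C(Q, T) = -2 + ((1 + T) + T) = -2 + (1 + 2*T) = -1 + 2*T)
20 + C(13, J)*(-63) = 20 + (-1 + 2*(-6))*(-63) = 20 + (-1 - 12)*(-63) = 20 - 13*(-63) = 20 + 819 = 839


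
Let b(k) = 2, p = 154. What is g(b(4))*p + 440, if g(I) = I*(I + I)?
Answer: 1672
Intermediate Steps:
g(I) = 2*I**2 (g(I) = I*(2*I) = 2*I**2)
g(b(4))*p + 440 = (2*2**2)*154 + 440 = (2*4)*154 + 440 = 8*154 + 440 = 1232 + 440 = 1672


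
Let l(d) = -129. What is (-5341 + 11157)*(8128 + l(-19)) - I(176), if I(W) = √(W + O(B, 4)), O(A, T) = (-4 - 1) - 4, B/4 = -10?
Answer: 46522184 - √167 ≈ 4.6522e+7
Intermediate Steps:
B = -40 (B = 4*(-10) = -40)
O(A, T) = -9 (O(A, T) = -5 - 4 = -9)
I(W) = √(-9 + W) (I(W) = √(W - 9) = √(-9 + W))
(-5341 + 11157)*(8128 + l(-19)) - I(176) = (-5341 + 11157)*(8128 - 129) - √(-9 + 176) = 5816*7999 - √167 = 46522184 - √167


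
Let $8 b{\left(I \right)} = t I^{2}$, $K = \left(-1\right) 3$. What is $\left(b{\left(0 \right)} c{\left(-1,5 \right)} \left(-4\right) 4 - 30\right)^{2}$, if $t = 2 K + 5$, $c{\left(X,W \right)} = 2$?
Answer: $900$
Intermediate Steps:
$K = -3$
$t = -1$ ($t = 2 \left(-3\right) + 5 = -6 + 5 = -1$)
$b{\left(I \right)} = - \frac{I^{2}}{8}$ ($b{\left(I \right)} = \frac{\left(-1\right) I^{2}}{8} = - \frac{I^{2}}{8}$)
$\left(b{\left(0 \right)} c{\left(-1,5 \right)} \left(-4\right) 4 - 30\right)^{2} = \left(- \frac{0^{2}}{8} \cdot 2 \left(-4\right) 4 - 30\right)^{2} = \left(\left(- \frac{1}{8}\right) 0 \left(-8\right) 4 - 30\right)^{2} = \left(0 \left(-8\right) 4 - 30\right)^{2} = \left(0 \cdot 4 - 30\right)^{2} = \left(0 - 30\right)^{2} = \left(-30\right)^{2} = 900$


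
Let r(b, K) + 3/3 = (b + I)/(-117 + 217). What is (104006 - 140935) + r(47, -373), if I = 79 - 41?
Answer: -738583/20 ≈ -36929.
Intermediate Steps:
I = 38
r(b, K) = -31/50 + b/100 (r(b, K) = -1 + (b + 38)/(-117 + 217) = -1 + (38 + b)/100 = -1 + (38 + b)*(1/100) = -1 + (19/50 + b/100) = -31/50 + b/100)
(104006 - 140935) + r(47, -373) = (104006 - 140935) + (-31/50 + (1/100)*47) = -36929 + (-31/50 + 47/100) = -36929 - 3/20 = -738583/20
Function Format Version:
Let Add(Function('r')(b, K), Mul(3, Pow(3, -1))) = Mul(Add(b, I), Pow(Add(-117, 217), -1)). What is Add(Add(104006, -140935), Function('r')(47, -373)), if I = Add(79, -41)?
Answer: Rational(-738583, 20) ≈ -36929.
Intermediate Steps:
I = 38
Function('r')(b, K) = Add(Rational(-31, 50), Mul(Rational(1, 100), b)) (Function('r')(b, K) = Add(-1, Mul(Add(b, 38), Pow(Add(-117, 217), -1))) = Add(-1, Mul(Add(38, b), Pow(100, -1))) = Add(-1, Mul(Add(38, b), Rational(1, 100))) = Add(-1, Add(Rational(19, 50), Mul(Rational(1, 100), b))) = Add(Rational(-31, 50), Mul(Rational(1, 100), b)))
Add(Add(104006, -140935), Function('r')(47, -373)) = Add(Add(104006, -140935), Add(Rational(-31, 50), Mul(Rational(1, 100), 47))) = Add(-36929, Add(Rational(-31, 50), Rational(47, 100))) = Add(-36929, Rational(-3, 20)) = Rational(-738583, 20)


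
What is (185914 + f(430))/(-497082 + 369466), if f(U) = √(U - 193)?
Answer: -92957/63808 - √237/127616 ≈ -1.4569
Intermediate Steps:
f(U) = √(-193 + U)
(185914 + f(430))/(-497082 + 369466) = (185914 + √(-193 + 430))/(-497082 + 369466) = (185914 + √237)/(-127616) = (185914 + √237)*(-1/127616) = -92957/63808 - √237/127616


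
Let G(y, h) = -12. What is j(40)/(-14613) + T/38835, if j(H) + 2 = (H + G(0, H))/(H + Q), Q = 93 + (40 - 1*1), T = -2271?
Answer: -158215036/2711369085 ≈ -0.058352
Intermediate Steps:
Q = 132 (Q = 93 + (40 - 1) = 93 + 39 = 132)
j(H) = -2 + (-12 + H)/(132 + H) (j(H) = -2 + (H - 12)/(H + 132) = -2 + (-12 + H)/(132 + H))
j(40)/(-14613) + T/38835 = ((-276 - 1*40)/(132 + 40))/(-14613) - 2271/38835 = ((-276 - 40)/172)*(-1/14613) - 2271*1/38835 = ((1/172)*(-316))*(-1/14613) - 757/12945 = -79/43*(-1/14613) - 757/12945 = 79/628359 - 757/12945 = -158215036/2711369085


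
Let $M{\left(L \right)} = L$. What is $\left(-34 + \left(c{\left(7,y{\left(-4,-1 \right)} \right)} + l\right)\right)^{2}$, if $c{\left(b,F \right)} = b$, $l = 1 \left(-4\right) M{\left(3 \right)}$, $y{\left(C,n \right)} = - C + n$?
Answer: $1521$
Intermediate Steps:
$y{\left(C,n \right)} = n - C$
$l = -12$ ($l = 1 \left(-4\right) 3 = \left(-4\right) 3 = -12$)
$\left(-34 + \left(c{\left(7,y{\left(-4,-1 \right)} \right)} + l\right)\right)^{2} = \left(-34 + \left(7 - 12\right)\right)^{2} = \left(-34 - 5\right)^{2} = \left(-39\right)^{2} = 1521$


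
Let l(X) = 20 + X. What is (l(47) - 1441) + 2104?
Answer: 730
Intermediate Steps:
(l(47) - 1441) + 2104 = ((20 + 47) - 1441) + 2104 = (67 - 1441) + 2104 = -1374 + 2104 = 730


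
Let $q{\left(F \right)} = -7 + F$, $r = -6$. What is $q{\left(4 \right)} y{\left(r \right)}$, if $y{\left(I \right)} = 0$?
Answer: $0$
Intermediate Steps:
$q{\left(4 \right)} y{\left(r \right)} = \left(-7 + 4\right) 0 = \left(-3\right) 0 = 0$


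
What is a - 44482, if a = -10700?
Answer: -55182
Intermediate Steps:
a - 44482 = -10700 - 44482 = -55182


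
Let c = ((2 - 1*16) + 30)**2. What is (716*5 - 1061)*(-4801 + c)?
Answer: -11448855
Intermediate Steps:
c = 256 (c = ((2 - 16) + 30)**2 = (-14 + 30)**2 = 16**2 = 256)
(716*5 - 1061)*(-4801 + c) = (716*5 - 1061)*(-4801 + 256) = (3580 - 1061)*(-4545) = 2519*(-4545) = -11448855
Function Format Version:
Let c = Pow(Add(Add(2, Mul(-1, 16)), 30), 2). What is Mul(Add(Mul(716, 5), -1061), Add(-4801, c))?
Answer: -11448855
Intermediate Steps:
c = 256 (c = Pow(Add(Add(2, -16), 30), 2) = Pow(Add(-14, 30), 2) = Pow(16, 2) = 256)
Mul(Add(Mul(716, 5), -1061), Add(-4801, c)) = Mul(Add(Mul(716, 5), -1061), Add(-4801, 256)) = Mul(Add(3580, -1061), -4545) = Mul(2519, -4545) = -11448855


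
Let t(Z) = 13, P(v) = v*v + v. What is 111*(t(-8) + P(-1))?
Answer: 1443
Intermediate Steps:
P(v) = v + v**2 (P(v) = v**2 + v = v + v**2)
111*(t(-8) + P(-1)) = 111*(13 - (1 - 1)) = 111*(13 - 1*0) = 111*(13 + 0) = 111*13 = 1443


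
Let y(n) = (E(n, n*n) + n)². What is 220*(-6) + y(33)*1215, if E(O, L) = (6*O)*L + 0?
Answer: 56506101014055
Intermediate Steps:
E(O, L) = 6*L*O (E(O, L) = 6*L*O + 0 = 6*L*O)
y(n) = (n + 6*n³)² (y(n) = (6*(n*n)*n + n)² = (6*n²*n + n)² = (6*n³ + n)² = (n + 6*n³)²)
220*(-6) + y(33)*1215 = 220*(-6) + (33²*(1 + 6*33²)²)*1215 = -1320 + (1089*(1 + 6*1089)²)*1215 = -1320 + (1089*(1 + 6534)²)*1215 = -1320 + (1089*6535²)*1215 = -1320 + (1089*42706225)*1215 = -1320 + 46507079025*1215 = -1320 + 56506101015375 = 56506101014055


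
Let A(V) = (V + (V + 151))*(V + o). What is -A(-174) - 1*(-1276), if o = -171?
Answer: -66689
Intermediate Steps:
A(V) = (-171 + V)*(151 + 2*V) (A(V) = (V + (V + 151))*(V - 171) = (V + (151 + V))*(-171 + V) = (151 + 2*V)*(-171 + V) = (-171 + V)*(151 + 2*V))
-A(-174) - 1*(-1276) = -(-25821 - 191*(-174) + 2*(-174)**2) - 1*(-1276) = -(-25821 + 33234 + 2*30276) + 1276 = -(-25821 + 33234 + 60552) + 1276 = -1*67965 + 1276 = -67965 + 1276 = -66689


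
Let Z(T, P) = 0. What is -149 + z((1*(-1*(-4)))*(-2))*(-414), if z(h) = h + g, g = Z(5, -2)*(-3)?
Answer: 3163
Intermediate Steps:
g = 0 (g = 0*(-3) = 0)
z(h) = h (z(h) = h + 0 = h)
-149 + z((1*(-1*(-4)))*(-2))*(-414) = -149 + ((1*(-1*(-4)))*(-2))*(-414) = -149 + ((1*4)*(-2))*(-414) = -149 + (4*(-2))*(-414) = -149 - 8*(-414) = -149 + 3312 = 3163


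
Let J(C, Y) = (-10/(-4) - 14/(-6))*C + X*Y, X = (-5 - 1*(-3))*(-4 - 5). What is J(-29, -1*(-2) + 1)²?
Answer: 267289/36 ≈ 7424.7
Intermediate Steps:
X = 18 (X = (-5 + 3)*(-9) = -2*(-9) = 18)
J(C, Y) = 18*Y + 29*C/6 (J(C, Y) = (-10/(-4) - 14/(-6))*C + 18*Y = (-10*(-¼) - 14*(-⅙))*C + 18*Y = (5/2 + 7/3)*C + 18*Y = 29*C/6 + 18*Y = 18*Y + 29*C/6)
J(-29, -1*(-2) + 1)² = (18*(-1*(-2) + 1) + (29/6)*(-29))² = (18*(2 + 1) - 841/6)² = (18*3 - 841/6)² = (54 - 841/6)² = (-517/6)² = 267289/36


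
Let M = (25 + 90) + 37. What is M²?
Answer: 23104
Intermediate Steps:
M = 152 (M = 115 + 37 = 152)
M² = 152² = 23104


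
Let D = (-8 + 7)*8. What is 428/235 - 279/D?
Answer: 68989/1880 ≈ 36.696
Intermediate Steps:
D = -8 (D = -1*8 = -8)
428/235 - 279/D = 428/235 - 279/(-8) = 428*(1/235) - 279*(-⅛) = 428/235 + 279/8 = 68989/1880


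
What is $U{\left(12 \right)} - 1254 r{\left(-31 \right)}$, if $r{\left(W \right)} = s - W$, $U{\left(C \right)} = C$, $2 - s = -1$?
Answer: $-42624$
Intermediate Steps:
$s = 3$ ($s = 2 - -1 = 2 + 1 = 3$)
$r{\left(W \right)} = 3 - W$
$U{\left(12 \right)} - 1254 r{\left(-31 \right)} = 12 - 1254 \left(3 - -31\right) = 12 - 1254 \left(3 + 31\right) = 12 - 42636 = -42624$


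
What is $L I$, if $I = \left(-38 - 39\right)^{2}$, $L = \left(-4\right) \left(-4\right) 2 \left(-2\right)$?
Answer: $-379456$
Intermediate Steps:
$L = -64$ ($L = 16 \left(-4\right) = -64$)
$I = 5929$ ($I = \left(-77\right)^{2} = 5929$)
$L I = \left(-64\right) 5929 = -379456$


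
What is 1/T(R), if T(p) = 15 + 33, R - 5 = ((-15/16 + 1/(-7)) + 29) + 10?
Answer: 1/48 ≈ 0.020833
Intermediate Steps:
R = 4807/112 (R = 5 + (((-15/16 + 1/(-7)) + 29) + 10) = 5 + (((-15*1/16 + 1*(-1/7)) + 29) + 10) = 5 + (((-15/16 - 1/7) + 29) + 10) = 5 + ((-121/112 + 29) + 10) = 5 + (3127/112 + 10) = 5 + 4247/112 = 4807/112 ≈ 42.920)
T(p) = 48
1/T(R) = 1/48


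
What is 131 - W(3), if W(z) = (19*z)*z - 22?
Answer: -18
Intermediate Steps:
W(z) = -22 + 19*z**2 (W(z) = 19*z**2 - 22 = -22 + 19*z**2)
131 - W(3) = 131 - (-22 + 19*3**2) = 131 - (-22 + 19*9) = 131 - (-22 + 171) = 131 - 1*149 = 131 - 149 = -18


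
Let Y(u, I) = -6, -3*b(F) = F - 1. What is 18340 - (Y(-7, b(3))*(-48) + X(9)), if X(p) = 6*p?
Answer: 17998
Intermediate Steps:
b(F) = 1/3 - F/3 (b(F) = -(F - 1)/3 = -(-1 + F)/3 = 1/3 - F/3)
18340 - (Y(-7, b(3))*(-48) + X(9)) = 18340 - (-6*(-48) + 6*9) = 18340 - (288 + 54) = 18340 - 1*342 = 18340 - 342 = 17998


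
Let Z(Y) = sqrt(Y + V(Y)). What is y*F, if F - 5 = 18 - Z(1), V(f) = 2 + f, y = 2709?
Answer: 56889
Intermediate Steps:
Z(Y) = sqrt(2 + 2*Y) (Z(Y) = sqrt(Y + (2 + Y)) = sqrt(2 + 2*Y))
F = 21 (F = 5 + (18 - sqrt(2 + 2*1)) = 5 + (18 - sqrt(2 + 2)) = 5 + (18 - sqrt(4)) = 5 + (18 - 1*2) = 5 + (18 - 2) = 5 + 16 = 21)
y*F = 2709*21 = 56889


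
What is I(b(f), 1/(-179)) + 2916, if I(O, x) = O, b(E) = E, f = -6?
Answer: 2910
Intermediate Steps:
I(b(f), 1/(-179)) + 2916 = -6 + 2916 = 2910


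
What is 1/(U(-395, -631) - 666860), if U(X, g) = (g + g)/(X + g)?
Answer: -513/342098549 ≈ -1.4996e-6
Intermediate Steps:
U(X, g) = 2*g/(X + g) (U(X, g) = (2*g)/(X + g) = 2*g/(X + g))
1/(U(-395, -631) - 666860) = 1/(2*(-631)/(-395 - 631) - 666860) = 1/(2*(-631)/(-1026) - 666860) = 1/(2*(-631)*(-1/1026) - 666860) = 1/(631/513 - 666860) = 1/(-342098549/513) = -513/342098549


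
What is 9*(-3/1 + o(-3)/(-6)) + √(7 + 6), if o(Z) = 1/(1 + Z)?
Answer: -105/4 + √13 ≈ -22.644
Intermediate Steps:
9*(-3/1 + o(-3)/(-6)) + √(7 + 6) = 9*(-3/1 + 1/((1 - 3)*(-6))) + √(7 + 6) = 9*(-3*1 - ⅙/(-2)) + √13 = 9*(-3 - ½*(-⅙)) + √13 = 9*(-3 + 1/12) + √13 = 9*(-35/12) + √13 = -105/4 + √13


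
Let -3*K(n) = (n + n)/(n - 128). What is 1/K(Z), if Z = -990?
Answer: -559/330 ≈ -1.6939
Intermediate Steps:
K(n) = -2*n/(3*(-128 + n)) (K(n) = -(n + n)/(3*(n - 128)) = -2*n/(3*(-128 + n)))
1/K(Z) = 1/(-2*(-990)/(-384 + 3*(-990))) = 1/(-2*(-990)/(-384 - 2970)) = 1/(-2*(-990)/(-3354)) = 1/(-2*(-990)*(-1/3354)) = 1/(-330/559) = -559/330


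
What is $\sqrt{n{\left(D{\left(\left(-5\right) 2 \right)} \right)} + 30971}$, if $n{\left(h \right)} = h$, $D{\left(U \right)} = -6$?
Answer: $\sqrt{30965} \approx 175.97$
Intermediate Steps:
$\sqrt{n{\left(D{\left(\left(-5\right) 2 \right)} \right)} + 30971} = \sqrt{-6 + 30971} = \sqrt{30965}$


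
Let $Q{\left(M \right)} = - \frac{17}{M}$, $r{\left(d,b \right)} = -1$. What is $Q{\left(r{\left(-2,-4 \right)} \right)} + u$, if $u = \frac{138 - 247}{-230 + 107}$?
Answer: $\frac{2200}{123} \approx 17.886$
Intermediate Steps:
$u = \frac{109}{123}$ ($u = - \frac{109}{-123} = \left(-109\right) \left(- \frac{1}{123}\right) = \frac{109}{123} \approx 0.88618$)
$Q{\left(r{\left(-2,-4 \right)} \right)} + u = - \frac{17}{-1} + \frac{109}{123} = \left(-17\right) \left(-1\right) + \frac{109}{123} = 17 + \frac{109}{123} = \frac{2200}{123}$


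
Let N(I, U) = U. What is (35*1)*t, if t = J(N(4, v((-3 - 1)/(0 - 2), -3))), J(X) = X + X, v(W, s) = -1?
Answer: -70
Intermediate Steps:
J(X) = 2*X
t = -2 (t = 2*(-1) = -2)
(35*1)*t = (35*1)*(-2) = 35*(-2) = -70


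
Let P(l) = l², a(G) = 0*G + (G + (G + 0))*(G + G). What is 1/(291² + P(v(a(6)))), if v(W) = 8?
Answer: 1/84745 ≈ 1.1800e-5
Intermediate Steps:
a(G) = 4*G² (a(G) = 0 + (G + G)*(2*G) = 0 + (2*G)*(2*G) = 0 + 4*G² = 4*G²)
1/(291² + P(v(a(6)))) = 1/(291² + 8²) = 1/(84681 + 64) = 1/84745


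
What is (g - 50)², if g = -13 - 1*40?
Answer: 10609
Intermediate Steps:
g = -53 (g = -13 - 40 = -53)
(g - 50)² = (-53 - 50)² = (-103)² = 10609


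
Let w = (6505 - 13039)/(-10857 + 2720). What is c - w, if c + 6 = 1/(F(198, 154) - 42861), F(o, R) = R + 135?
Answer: -2356623769/346408364 ≈ -6.8030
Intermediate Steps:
F(o, R) = 135 + R
c = -255433/42572 (c = -6 + 1/((135 + 154) - 42861) = -6 + 1/(289 - 42861) = -6 + 1/(-42572) = -6 - 1/42572 = -255433/42572 ≈ -6.0000)
w = 6534/8137 (w = -6534/(-8137) = -6534*(-1/8137) = 6534/8137 ≈ 0.80300)
c - w = -255433/42572 - 1*6534/8137 = -255433/42572 - 6534/8137 = -2356623769/346408364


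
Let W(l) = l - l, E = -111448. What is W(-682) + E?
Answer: -111448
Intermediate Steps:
W(l) = 0
W(-682) + E = 0 - 111448 = -111448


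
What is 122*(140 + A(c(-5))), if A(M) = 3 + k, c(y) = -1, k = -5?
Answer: 16836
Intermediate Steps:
A(M) = -2 (A(M) = 3 - 5 = -2)
122*(140 + A(c(-5))) = 122*(140 - 2) = 122*138 = 16836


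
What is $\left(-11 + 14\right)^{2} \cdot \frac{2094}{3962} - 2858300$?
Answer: $- \frac{5662282877}{1981} \approx -2.8583 \cdot 10^{6}$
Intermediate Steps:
$\left(-11 + 14\right)^{2} \cdot \frac{2094}{3962} - 2858300 = 3^{2} \cdot 2094 \cdot \frac{1}{3962} - 2858300 = 9 \cdot \frac{1047}{1981} - 2858300 = \frac{9423}{1981} - 2858300 = - \frac{5662282877}{1981}$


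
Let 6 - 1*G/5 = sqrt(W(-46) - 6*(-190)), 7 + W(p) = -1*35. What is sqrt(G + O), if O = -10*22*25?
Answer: sqrt(-5470 - 15*sqrt(122)) ≈ 75.071*I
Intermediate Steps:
W(p) = -42 (W(p) = -7 - 1*35 = -7 - 35 = -42)
O = -5500 (O = -220*25 = -5500)
G = 30 - 15*sqrt(122) (G = 30 - 5*sqrt(-42 - 6*(-190)) = 30 - 5*sqrt(-42 + 1140) = 30 - 15*sqrt(122) ≈ -135.68)
sqrt(G + O) = sqrt((30 - 15*sqrt(122)) - 5500) = sqrt(-5470 - 15*sqrt(122))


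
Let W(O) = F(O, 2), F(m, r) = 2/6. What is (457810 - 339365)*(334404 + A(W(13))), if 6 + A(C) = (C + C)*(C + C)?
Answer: 356470413770/9 ≈ 3.9608e+10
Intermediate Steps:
F(m, r) = 1/3 (F(m, r) = 2*(1/6) = 1/3)
W(O) = 1/3
A(C) = -6 + 4*C**2 (A(C) = -6 + (C + C)*(C + C) = -6 + (2*C)*(2*C) = -6 + 4*C**2)
(457810 - 339365)*(334404 + A(W(13))) = (457810 - 339365)*(334404 + (-6 + 4*(1/3)**2)) = 118445*(334404 + (-6 + 4*(1/9))) = 118445*(334404 + (-6 + 4/9)) = 118445*(334404 - 50/9) = 118445*(3009586/9) = 356470413770/9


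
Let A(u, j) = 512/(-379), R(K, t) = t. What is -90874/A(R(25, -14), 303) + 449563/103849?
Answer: 1788459566055/26585344 ≈ 67272.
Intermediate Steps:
A(u, j) = -512/379 (A(u, j) = 512*(-1/379) = -512/379)
-90874/A(R(25, -14), 303) + 449563/103849 = -90874/(-512/379) + 449563/103849 = -90874*(-379/512) + 449563*(1/103849) = 17220623/256 + 449563/103849 = 1788459566055/26585344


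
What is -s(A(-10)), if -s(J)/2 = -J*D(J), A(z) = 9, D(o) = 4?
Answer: -72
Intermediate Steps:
s(J) = 8*J (s(J) = -(-2)*(J*4)*1 = -(-2)*(4*J)*1 = -(-2)*4*J = -(-8)*J = 8*J)
-s(A(-10)) = -8*9 = -1*72 = -72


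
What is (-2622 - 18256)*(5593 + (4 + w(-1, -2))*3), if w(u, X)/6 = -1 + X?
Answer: -115893778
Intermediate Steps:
w(u, X) = -6 + 6*X (w(u, X) = 6*(-1 + X) = -6 + 6*X)
(-2622 - 18256)*(5593 + (4 + w(-1, -2))*3) = (-2622 - 18256)*(5593 + (4 + (-6 + 6*(-2)))*3) = -20878*(5593 + (4 + (-6 - 12))*3) = -20878*(5593 + (4 - 18)*3) = -20878*(5593 - 14*3) = -20878*(5593 - 42) = -20878*5551 = -115893778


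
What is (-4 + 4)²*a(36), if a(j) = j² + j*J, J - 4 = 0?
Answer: 0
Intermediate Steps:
J = 4 (J = 4 + 0 = 4)
a(j) = j² + 4*j (a(j) = j² + j*4 = j² + 4*j)
(-4 + 4)²*a(36) = (-4 + 4)²*(36*(4 + 36)) = 0²*(36*40) = 0*1440 = 0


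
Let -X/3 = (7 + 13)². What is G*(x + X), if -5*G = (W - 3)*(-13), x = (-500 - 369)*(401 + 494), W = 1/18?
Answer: 107339999/18 ≈ 5.9633e+6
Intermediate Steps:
W = 1/18 ≈ 0.055556
X = -1200 (X = -3*(7 + 13)² = -3*20² = -3*400 = -1200)
x = -777755 (x = -869*895 = -777755)
G = -689/90 (G = -(1/18 - 3)*(-13)/5 = -(-53)*(-13)/90 = -⅕*689/18 = -689/90 ≈ -7.6556)
G*(x + X) = -689*(-777755 - 1200)/90 = -689/90*(-778955) = 107339999/18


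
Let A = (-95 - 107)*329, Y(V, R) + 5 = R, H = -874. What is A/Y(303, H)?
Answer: 66458/879 ≈ 75.606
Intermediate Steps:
Y(V, R) = -5 + R
A = -66458 (A = -202*329 = -66458)
A/Y(303, H) = -66458/(-5 - 874) = -66458/(-879) = -66458*(-1/879) = 66458/879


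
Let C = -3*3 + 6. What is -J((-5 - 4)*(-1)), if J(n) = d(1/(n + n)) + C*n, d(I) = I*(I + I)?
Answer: 4373/162 ≈ 26.994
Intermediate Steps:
C = -3 (C = -9 + 6 = -3)
d(I) = 2*I² (d(I) = I*(2*I) = 2*I²)
J(n) = 1/(2*n²) - 3*n (J(n) = 2*(1/(n + n))² - 3*n = 2*(1/(2*n))² - 3*n = 2*(1/(4*n²)) - 3*n = 1/(2*n²) - 3*n)
-J((-5 - 4)*(-1)) = -(1/(2*((-5 - 4)*(-1))²) - 3*(-5 - 4)*(-1)) = -(1/(2*(-9*(-1))²) - (-27)*(-1)) = -((½)/9² - 3*9) = -((½)*(1/81) - 27) = -(1/162 - 27) = -1*(-4373/162) = 4373/162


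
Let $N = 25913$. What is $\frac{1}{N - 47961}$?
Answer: $- \frac{1}{22048} \approx -4.5356 \cdot 10^{-5}$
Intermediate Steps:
$\frac{1}{N - 47961} = \frac{1}{25913 - 47961} = \frac{1}{-22048} = - \frac{1}{22048}$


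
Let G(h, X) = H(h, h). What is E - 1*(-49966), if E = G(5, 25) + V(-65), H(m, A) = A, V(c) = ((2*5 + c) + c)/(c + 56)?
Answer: 149953/3 ≈ 49984.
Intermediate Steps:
V(c) = (10 + 2*c)/(56 + c) (V(c) = ((10 + c) + c)/(56 + c) = (10 + 2*c)/(56 + c))
G(h, X) = h
E = 55/3 (E = 5 + 2*(5 - 65)/(56 - 65) = 5 + 2*(-60)/(-9) = 5 + 2*(-⅑)*(-60) = 5 + 40/3 = 55/3 ≈ 18.333)
E - 1*(-49966) = 55/3 - 1*(-49966) = 55/3 + 49966 = 149953/3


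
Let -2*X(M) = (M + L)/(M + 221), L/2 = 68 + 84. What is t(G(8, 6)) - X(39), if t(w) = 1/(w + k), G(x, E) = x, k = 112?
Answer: 521/780 ≈ 0.66795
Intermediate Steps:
L = 304 (L = 2*(68 + 84) = 2*152 = 304)
X(M) = -(304 + M)/(2*(221 + M)) (X(M) = -(M + 304)/(2*(M + 221)) = -(304 + M)/(2*(221 + M)))
t(w) = 1/(112 + w) (t(w) = 1/(w + 112) = 1/(112 + w))
t(G(8, 6)) - X(39) = 1/(112 + 8) - (-304 - 1*39)/(2*(221 + 39)) = 1/120 - (-304 - 39)/(2*260) = 1/120 - (-343)/(2*260) = 1/120 - 1*(-343/520) = 1/120 + 343/520 = 521/780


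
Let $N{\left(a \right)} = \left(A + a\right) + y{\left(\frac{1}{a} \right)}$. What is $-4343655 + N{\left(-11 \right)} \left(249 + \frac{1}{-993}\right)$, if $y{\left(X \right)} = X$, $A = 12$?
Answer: $- \frac{47443271005}{10923} \approx -4.3434 \cdot 10^{6}$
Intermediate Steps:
$N{\left(a \right)} = 12 + a + \frac{1}{a}$ ($N{\left(a \right)} = \left(12 + a\right) + \frac{1}{a} = 12 + a + \frac{1}{a}$)
$-4343655 + N{\left(-11 \right)} \left(249 + \frac{1}{-993}\right) = -4343655 + \left(12 - 11 + \frac{1}{-11}\right) \left(249 + \frac{1}{-993}\right) = -4343655 + \left(12 - 11 - \frac{1}{11}\right) \left(249 - \frac{1}{993}\right) = -4343655 + \frac{10}{11} \cdot \frac{247256}{993} = -4343655 + \frac{2472560}{10923} = - \frac{47443271005}{10923}$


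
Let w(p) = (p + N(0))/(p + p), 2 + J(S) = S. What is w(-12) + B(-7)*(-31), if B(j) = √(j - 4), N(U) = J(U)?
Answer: 7/12 - 31*I*√11 ≈ 0.58333 - 102.82*I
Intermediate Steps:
J(S) = -2 + S
N(U) = -2 + U
B(j) = √(-4 + j)
w(p) = (-2 + p)/(2*p) (w(p) = (p + (-2 + 0))/(p + p) = (p - 2)/((2*p)) = (-2 + p)*(1/(2*p)) = (-2 + p)/(2*p))
w(-12) + B(-7)*(-31) = (½)*(-2 - 12)/(-12) + √(-4 - 7)*(-31) = (½)*(-1/12)*(-14) + √(-11)*(-31) = 7/12 + (I*√11)*(-31) = 7/12 - 31*I*√11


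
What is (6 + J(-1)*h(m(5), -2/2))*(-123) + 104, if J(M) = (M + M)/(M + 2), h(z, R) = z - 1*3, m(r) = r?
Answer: -142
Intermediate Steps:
h(z, R) = -3 + z (h(z, R) = z - 3 = -3 + z)
J(M) = 2*M/(2 + M) (J(M) = (2*M)/(2 + M) = 2*M/(2 + M))
(6 + J(-1)*h(m(5), -2/2))*(-123) + 104 = (6 + (2*(-1)/(2 - 1))*(-3 + 5))*(-123) + 104 = (6 + (2*(-1)/1)*2)*(-123) + 104 = (6 + (2*(-1)*1)*2)*(-123) + 104 = (6 - 2*2)*(-123) + 104 = (6 - 4)*(-123) + 104 = 2*(-123) + 104 = -246 + 104 = -142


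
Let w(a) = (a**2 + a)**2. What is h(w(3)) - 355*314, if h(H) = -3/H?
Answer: -5350561/48 ≈ -1.1147e+5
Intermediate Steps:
w(a) = (a + a**2)**2
h(w(3)) - 355*314 = -3*1/(9*(1 + 3)**2) - 355*314 = -3/(9*4**2) - 111470 = -3/(9*16) - 111470 = -3/144 - 111470 = -3*1/144 - 111470 = -1/48 - 111470 = -5350561/48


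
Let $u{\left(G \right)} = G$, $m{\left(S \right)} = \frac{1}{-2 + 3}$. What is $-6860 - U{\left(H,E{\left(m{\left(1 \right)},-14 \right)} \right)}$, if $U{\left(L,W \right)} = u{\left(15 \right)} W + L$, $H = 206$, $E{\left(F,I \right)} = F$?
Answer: $-7081$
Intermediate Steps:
$m{\left(S \right)} = 1$ ($m{\left(S \right)} = 1^{-1} = 1$)
$U{\left(L,W \right)} = L + 15 W$ ($U{\left(L,W \right)} = 15 W + L = L + 15 W$)
$-6860 - U{\left(H,E{\left(m{\left(1 \right)},-14 \right)} \right)} = -6860 - \left(206 + 15 \cdot 1\right) = -6860 - \left(206 + 15\right) = -6860 - 221 = -7081$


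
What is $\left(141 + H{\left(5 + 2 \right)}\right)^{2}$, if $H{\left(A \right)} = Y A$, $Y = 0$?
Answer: $19881$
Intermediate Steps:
$H{\left(A \right)} = 0$ ($H{\left(A \right)} = 0 A = 0$)
$\left(141 + H{\left(5 + 2 \right)}\right)^{2} = \left(141 + 0\right)^{2} = 141^{2} = 19881$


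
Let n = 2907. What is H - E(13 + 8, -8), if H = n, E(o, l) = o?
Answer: 2886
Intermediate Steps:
H = 2907
H - E(13 + 8, -8) = 2907 - (13 + 8) = 2907 - 1*21 = 2907 - 21 = 2886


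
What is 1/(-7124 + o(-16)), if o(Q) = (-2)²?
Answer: -1/7120 ≈ -0.00014045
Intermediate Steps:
o(Q) = 4
1/(-7124 + o(-16)) = 1/(-7124 + 4) = 1/(-7120) = -1/7120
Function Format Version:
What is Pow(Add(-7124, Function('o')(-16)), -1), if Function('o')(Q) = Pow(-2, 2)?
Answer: Rational(-1, 7120) ≈ -0.00014045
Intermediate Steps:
Function('o')(Q) = 4
Pow(Add(-7124, Function('o')(-16)), -1) = Pow(Add(-7124, 4), -1) = Pow(-7120, -1) = Rational(-1, 7120)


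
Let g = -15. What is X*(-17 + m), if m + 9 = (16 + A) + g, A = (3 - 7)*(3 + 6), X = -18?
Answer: 1098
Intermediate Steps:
A = -36 (A = -4*9 = -36)
m = -44 (m = -9 + ((16 - 36) - 15) = -9 + (-20 - 15) = -9 - 35 = -44)
X*(-17 + m) = -18*(-17 - 44) = -18*(-61) = 1098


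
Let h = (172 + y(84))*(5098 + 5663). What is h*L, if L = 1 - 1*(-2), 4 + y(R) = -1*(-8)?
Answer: 5681808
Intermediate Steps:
y(R) = 4 (y(R) = -4 - 1*(-8) = -4 + 8 = 4)
h = 1893936 (h = (172 + 4)*(5098 + 5663) = 176*10761 = 1893936)
L = 3 (L = 1 + 2 = 3)
h*L = 1893936*3 = 5681808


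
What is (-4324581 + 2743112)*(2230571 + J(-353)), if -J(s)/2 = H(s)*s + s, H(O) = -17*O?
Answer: -10228914607027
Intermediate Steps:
J(s) = -2*s + 34*s² (J(s) = -2*((-17*s)*s + s) = -2*(-17*s² + s) = -2*(s - 17*s²) = -2*s + 34*s²)
(-4324581 + 2743112)*(2230571 + J(-353)) = (-4324581 + 2743112)*(2230571 + 2*(-353)*(-1 + 17*(-353))) = -1581469*(2230571 + 2*(-353)*(-1 - 6001)) = -1581469*(2230571 + 2*(-353)*(-6002)) = -1581469*(2230571 + 4237412) = -1581469*6467983 = -10228914607027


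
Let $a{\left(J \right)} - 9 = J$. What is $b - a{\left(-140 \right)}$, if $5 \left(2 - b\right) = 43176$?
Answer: $- \frac{42511}{5} \approx -8502.2$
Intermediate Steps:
$b = - \frac{43166}{5}$ ($b = 2 - \frac{43176}{5} = - \frac{43166}{5} \approx -8633.2$)
$a{\left(J \right)} = 9 + J$
$b - a{\left(-140 \right)} = - \frac{43166}{5} - \left(9 - 140\right) = - \frac{43166}{5} - -131 = - \frac{43166}{5} + 131 = - \frac{42511}{5}$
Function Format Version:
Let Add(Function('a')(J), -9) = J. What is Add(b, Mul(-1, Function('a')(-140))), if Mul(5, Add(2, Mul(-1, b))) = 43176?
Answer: Rational(-42511, 5) ≈ -8502.2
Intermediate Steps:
b = Rational(-43166, 5) (b = Add(2, Mul(Rational(-1, 5), 43176)) = Add(2, Rational(-43176, 5)) = Rational(-43166, 5) ≈ -8633.2)
Function('a')(J) = Add(9, J)
Add(b, Mul(-1, Function('a')(-140))) = Add(Rational(-43166, 5), Mul(-1, Add(9, -140))) = Add(Rational(-43166, 5), Mul(-1, -131)) = Add(Rational(-43166, 5), 131) = Rational(-42511, 5)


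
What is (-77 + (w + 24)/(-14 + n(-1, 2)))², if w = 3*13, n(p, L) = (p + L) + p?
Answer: 26569/4 ≈ 6642.3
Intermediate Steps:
n(p, L) = L + 2*p (n(p, L) = (L + p) + p = L + 2*p)
w = 39
(-77 + (w + 24)/(-14 + n(-1, 2)))² = (-77 + (39 + 24)/(-14 + (2 + 2*(-1))))² = (-77 + 63/(-14 + (2 - 2)))² = (-77 + 63/(-14 + 0))² = (-77 + 63/(-14))² = (-77 + 63*(-1/14))² = (-77 - 9/2)² = (-163/2)² = 26569/4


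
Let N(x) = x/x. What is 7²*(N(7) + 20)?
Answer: 1029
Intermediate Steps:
N(x) = 1
7²*(N(7) + 20) = 7²*(1 + 20) = 49*21 = 1029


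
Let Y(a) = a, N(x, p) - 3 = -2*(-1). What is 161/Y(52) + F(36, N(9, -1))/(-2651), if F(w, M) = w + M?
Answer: 424679/137852 ≈ 3.0807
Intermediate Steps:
N(x, p) = 5 (N(x, p) = 3 - 2*(-1) = 3 + 2 = 5)
F(w, M) = M + w
161/Y(52) + F(36, N(9, -1))/(-2651) = 161/52 + (5 + 36)/(-2651) = 161*(1/52) + 41*(-1/2651) = 161/52 - 41/2651 = 424679/137852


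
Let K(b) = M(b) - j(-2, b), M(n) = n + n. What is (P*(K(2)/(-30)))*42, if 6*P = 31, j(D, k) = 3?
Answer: -217/30 ≈ -7.2333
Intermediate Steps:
P = 31/6 (P = (⅙)*31 = 31/6 ≈ 5.1667)
M(n) = 2*n
K(b) = -3 + 2*b (K(b) = 2*b - 1*3 = 2*b - 3 = -3 + 2*b)
(P*(K(2)/(-30)))*42 = (31*((-3 + 2*2)/(-30))/6)*42 = (31*((-3 + 4)*(-1/30))/6)*42 = (31*(1*(-1/30))/6)*42 = ((31/6)*(-1/30))*42 = -31/180*42 = -217/30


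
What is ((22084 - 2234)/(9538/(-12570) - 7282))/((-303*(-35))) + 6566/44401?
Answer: 30301770649624/205265203117639 ≈ 0.14762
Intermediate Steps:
((22084 - 2234)/(9538/(-12570) - 7282))/((-303*(-35))) + 6566/44401 = (19850/(9538*(-1/12570) - 7282))/10605 + 6566*(1/44401) = (19850/(-4769/6285 - 7282))*(1/10605) + 938/6343 = (19850/(-45772139/6285))*(1/10605) + 938/6343 = (19850*(-6285/45772139))*(1/10605) + 938/6343 = -124757250/45772139*1/10605 + 938/6343 = -8317150/32360902273 + 938/6343 = 30301770649624/205265203117639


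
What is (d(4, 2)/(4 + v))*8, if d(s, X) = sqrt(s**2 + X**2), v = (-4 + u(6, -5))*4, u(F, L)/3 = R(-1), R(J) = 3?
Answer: 2*sqrt(5)/3 ≈ 1.4907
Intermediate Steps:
u(F, L) = 9 (u(F, L) = 3*3 = 9)
v = 20 (v = (-4 + 9)*4 = 5*4 = 20)
d(s, X) = sqrt(X**2 + s**2)
(d(4, 2)/(4 + v))*8 = (sqrt(2**2 + 4**2)/(4 + 20))*8 = (sqrt(4 + 16)/24)*8 = (sqrt(20)/24)*8 = ((2*sqrt(5))/24)*8 = (sqrt(5)/12)*8 = 2*sqrt(5)/3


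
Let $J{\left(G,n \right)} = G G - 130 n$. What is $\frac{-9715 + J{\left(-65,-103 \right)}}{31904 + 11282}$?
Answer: $\frac{3950}{21593} \approx 0.18293$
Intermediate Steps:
$J{\left(G,n \right)} = G^{2} - 130 n$
$\frac{-9715 + J{\left(-65,-103 \right)}}{31904 + 11282} = \frac{-9715 + \left(\left(-65\right)^{2} - -13390\right)}{31904 + 11282} = \frac{-9715 + \left(4225 + 13390\right)}{43186} = \left(-9715 + 17615\right) \frac{1}{43186} = 7900 \cdot \frac{1}{43186} = \frac{3950}{21593}$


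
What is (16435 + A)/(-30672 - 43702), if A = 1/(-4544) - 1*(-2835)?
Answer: -87562879/337955456 ≈ -0.25910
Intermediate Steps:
A = 12882239/4544 (A = -1/4544 + 2835 = 12882239/4544 ≈ 2835.0)
(16435 + A)/(-30672 - 43702) = (16435 + 12882239/4544)/(-30672 - 43702) = (87562879/4544)/(-74374) = (87562879/4544)*(-1/74374) = -87562879/337955456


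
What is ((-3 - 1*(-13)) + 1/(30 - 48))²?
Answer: 32041/324 ≈ 98.892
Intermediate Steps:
((-3 - 1*(-13)) + 1/(30 - 48))² = ((-3 + 13) + 1/(-18))² = (10 - 1/18)² = (179/18)² = 32041/324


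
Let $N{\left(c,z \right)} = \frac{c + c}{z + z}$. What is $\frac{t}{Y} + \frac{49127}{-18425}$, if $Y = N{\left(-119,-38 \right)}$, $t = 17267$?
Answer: $\frac{12083643937}{2192575} \approx 5511.2$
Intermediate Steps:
$N{\left(c,z \right)} = \frac{c}{z}$ ($N{\left(c,z \right)} = \frac{2 c}{2 z} = 2 c \frac{1}{2 z} = \frac{c}{z}$)
$Y = \frac{119}{38}$ ($Y = - \frac{119}{-38} = \left(-119\right) \left(- \frac{1}{38}\right) = \frac{119}{38} \approx 3.1316$)
$\frac{t}{Y} + \frac{49127}{-18425} = \frac{17267}{\frac{119}{38}} + \frac{49127}{-18425} = 17267 \cdot \frac{38}{119} + 49127 \left(- \frac{1}{18425}\right) = \frac{656146}{119} - \frac{49127}{18425} = \frac{12083643937}{2192575}$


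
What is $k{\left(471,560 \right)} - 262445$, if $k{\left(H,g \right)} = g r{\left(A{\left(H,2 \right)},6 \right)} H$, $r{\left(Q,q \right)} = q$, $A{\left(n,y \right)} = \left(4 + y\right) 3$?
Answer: $1320115$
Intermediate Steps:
$A{\left(n,y \right)} = 12 + 3 y$
$k{\left(H,g \right)} = 6 H g$ ($k{\left(H,g \right)} = g 6 H = 6 g H = 6 H g$)
$k{\left(471,560 \right)} - 262445 = 6 \cdot 471 \cdot 560 - 262445 = 1582560 - 262445 = 1320115$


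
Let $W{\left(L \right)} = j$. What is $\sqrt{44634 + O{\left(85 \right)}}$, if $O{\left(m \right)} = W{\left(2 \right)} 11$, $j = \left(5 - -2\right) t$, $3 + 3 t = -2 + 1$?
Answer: $\frac{\sqrt{400782}}{3} \approx 211.02$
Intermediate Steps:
$t = - \frac{4}{3}$ ($t = -1 + \frac{-2 + 1}{3} = -1 + \frac{1}{3} \left(-1\right) = -1 - \frac{1}{3} = - \frac{4}{3} \approx -1.3333$)
$j = - \frac{28}{3}$ ($j = \left(5 - -2\right) \left(- \frac{4}{3}\right) = \left(5 + 2\right) \left(- \frac{4}{3}\right) = 7 \left(- \frac{4}{3}\right) = - \frac{28}{3} \approx -9.3333$)
$W{\left(L \right)} = - \frac{28}{3}$
$O{\left(m \right)} = - \frac{308}{3}$ ($O{\left(m \right)} = \left(- \frac{28}{3}\right) 11 = - \frac{308}{3}$)
$\sqrt{44634 + O{\left(85 \right)}} = \sqrt{44634 - \frac{308}{3}} = \sqrt{\frac{133594}{3}} = \frac{\sqrt{400782}}{3}$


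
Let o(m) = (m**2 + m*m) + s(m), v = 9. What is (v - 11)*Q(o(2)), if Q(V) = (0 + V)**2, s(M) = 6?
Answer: -392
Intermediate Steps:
o(m) = 6 + 2*m**2 (o(m) = (m**2 + m*m) + 6 = (m**2 + m**2) + 6 = 2*m**2 + 6 = 6 + 2*m**2)
Q(V) = V**2
(v - 11)*Q(o(2)) = (9 - 11)*(6 + 2*2**2)**2 = -2*(6 + 2*4)**2 = -2*(6 + 8)**2 = -2*14**2 = -2*196 = -392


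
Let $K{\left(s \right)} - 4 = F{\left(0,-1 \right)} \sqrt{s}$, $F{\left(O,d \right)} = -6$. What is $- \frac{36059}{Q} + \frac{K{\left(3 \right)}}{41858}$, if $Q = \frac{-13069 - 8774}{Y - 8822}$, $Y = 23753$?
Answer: $\frac{417337384101}{16931561} - \frac{3 \sqrt{3}}{20929} \approx 24649.0$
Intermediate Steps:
$K{\left(s \right)} = 4 - 6 \sqrt{s}$
$Q = - \frac{809}{553}$ ($Q = \frac{-13069 - 8774}{23753 - 8822} = - \frac{21843}{14931} = \left(-21843\right) \frac{1}{14931} = - \frac{809}{553} \approx -1.4629$)
$- \frac{36059}{Q} + \frac{K{\left(3 \right)}}{41858} = - \frac{36059}{- \frac{809}{553}} + \frac{4 - 6 \sqrt{3}}{41858} = \left(-36059\right) \left(- \frac{553}{809}\right) + \left(4 - 6 \sqrt{3}\right) \frac{1}{41858} = \frac{19940627}{809} + \left(\frac{2}{20929} - \frac{3 \sqrt{3}}{20929}\right) = \frac{417337384101}{16931561} - \frac{3 \sqrt{3}}{20929}$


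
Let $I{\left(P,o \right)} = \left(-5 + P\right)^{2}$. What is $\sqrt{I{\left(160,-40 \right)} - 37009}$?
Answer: $2 i \sqrt{3246} \approx 113.95 i$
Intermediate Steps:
$\sqrt{I{\left(160,-40 \right)} - 37009} = \sqrt{\left(-5 + 160\right)^{2} - 37009} = \sqrt{155^{2} - 37009} = \sqrt{24025 - 37009} = \sqrt{-12984} = 2 i \sqrt{3246}$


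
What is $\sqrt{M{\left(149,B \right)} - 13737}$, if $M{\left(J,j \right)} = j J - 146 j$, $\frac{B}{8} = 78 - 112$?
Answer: $21 i \sqrt{33} \approx 120.64 i$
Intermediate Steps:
$B = -272$ ($B = 8 \left(78 - 112\right) = 8 \left(-34\right) = -272$)
$M{\left(J,j \right)} = - 146 j + J j$ ($M{\left(J,j \right)} = J j - 146 j = - 146 j + J j$)
$\sqrt{M{\left(149,B \right)} - 13737} = \sqrt{- 272 \left(-146 + 149\right) - 13737} = \sqrt{\left(-272\right) 3 - 13737} = \sqrt{-816 - 13737} = \sqrt{-14553} = 21 i \sqrt{33}$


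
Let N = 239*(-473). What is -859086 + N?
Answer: -972133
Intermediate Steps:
N = -113047
-859086 + N = -859086 - 113047 = -972133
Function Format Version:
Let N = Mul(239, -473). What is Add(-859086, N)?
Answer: -972133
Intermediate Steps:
N = -113047
Add(-859086, N) = Add(-859086, -113047) = -972133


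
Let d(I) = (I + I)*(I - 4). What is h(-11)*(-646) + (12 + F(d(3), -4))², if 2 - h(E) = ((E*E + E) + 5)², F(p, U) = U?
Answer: 8542122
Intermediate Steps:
d(I) = 2*I*(-4 + I) (d(I) = (2*I)*(-4 + I) = 2*I*(-4 + I))
h(E) = 2 - (5 + E + E²)² (h(E) = 2 - ((E*E + E) + 5)² = 2 - ((E² + E) + 5)² = 2 - ((E + E²) + 5)² = 2 - (5 + E + E²)²)
h(-11)*(-646) + (12 + F(d(3), -4))² = (2 - (5 - 11 + (-11)²)²)*(-646) + (12 - 4)² = (2 - (5 - 11 + 121)²)*(-646) + 8² = (2 - 1*115²)*(-646) + 64 = (2 - 1*13225)*(-646) + 64 = (2 - 13225)*(-646) + 64 = -13223*(-646) + 64 = 8542058 + 64 = 8542122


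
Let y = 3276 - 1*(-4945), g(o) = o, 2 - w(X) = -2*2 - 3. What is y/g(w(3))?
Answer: 8221/9 ≈ 913.44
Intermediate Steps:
w(X) = 9 (w(X) = 2 - (-2*2 - 3) = 2 - (-4 - 3) = 2 - 1*(-7) = 2 + 7 = 9)
y = 8221 (y = 3276 + 4945 = 8221)
y/g(w(3)) = 8221/9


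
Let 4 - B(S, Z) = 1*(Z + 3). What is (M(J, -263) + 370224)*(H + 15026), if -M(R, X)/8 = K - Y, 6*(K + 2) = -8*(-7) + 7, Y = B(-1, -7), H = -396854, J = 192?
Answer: -141360362160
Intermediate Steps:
B(S, Z) = 1 - Z (B(S, Z) = 4 - (Z + 3) = 4 - (3 + Z) = 4 + (-3 - Z) = 1 - Z)
Y = 8 (Y = 1 - 1*(-7) = 1 + 7 = 8)
K = 17/2 (K = -2 + (-8*(-7) + 7)/6 = -2 + (56 + 7)/6 = -2 + (⅙)*63 = -2 + 21/2 = 17/2 ≈ 8.5000)
M(R, X) = -4 (M(R, X) = -8*(17/2 - 1*8) = -8*(17/2 - 8) = -8*½ = -4)
(M(J, -263) + 370224)*(H + 15026) = (-4 + 370224)*(-396854 + 15026) = 370220*(-381828) = -141360362160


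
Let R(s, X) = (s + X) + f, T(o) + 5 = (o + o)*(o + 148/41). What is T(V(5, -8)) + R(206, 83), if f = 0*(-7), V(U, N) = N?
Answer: 14524/41 ≈ 354.24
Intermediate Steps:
f = 0
T(o) = -5 + 2*o*(148/41 + o) (T(o) = -5 + (o + o)*(o + 148/41) = -5 + (2*o)*(o + 148*(1/41)) = -5 + (2*o)*(o + 148/41) = -5 + (2*o)*(148/41 + o) = -5 + 2*o*(148/41 + o))
R(s, X) = X + s (R(s, X) = (s + X) + 0 = (X + s) + 0 = X + s)
T(V(5, -8)) + R(206, 83) = (-5 + 2*(-8)² + (296/41)*(-8)) + (83 + 206) = (-5 + 2*64 - 2368/41) + 289 = (-5 + 128 - 2368/41) + 289 = 2675/41 + 289 = 14524/41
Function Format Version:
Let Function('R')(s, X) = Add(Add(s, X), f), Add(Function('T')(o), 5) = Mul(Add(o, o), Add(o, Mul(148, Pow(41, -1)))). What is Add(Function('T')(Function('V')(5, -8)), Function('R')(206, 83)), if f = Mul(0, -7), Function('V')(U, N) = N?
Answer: Rational(14524, 41) ≈ 354.24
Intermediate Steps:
f = 0
Function('T')(o) = Add(-5, Mul(2, o, Add(Rational(148, 41), o))) (Function('T')(o) = Add(-5, Mul(Add(o, o), Add(o, Mul(148, Pow(41, -1))))) = Add(-5, Mul(Mul(2, o), Add(o, Mul(148, Rational(1, 41))))) = Add(-5, Mul(Mul(2, o), Add(o, Rational(148, 41)))) = Add(-5, Mul(Mul(2, o), Add(Rational(148, 41), o))) = Add(-5, Mul(2, o, Add(Rational(148, 41), o))))
Function('R')(s, X) = Add(X, s) (Function('R')(s, X) = Add(Add(s, X), 0) = Add(Add(X, s), 0) = Add(X, s))
Add(Function('T')(Function('V')(5, -8)), Function('R')(206, 83)) = Add(Add(-5, Mul(2, Pow(-8, 2)), Mul(Rational(296, 41), -8)), Add(83, 206)) = Add(Add(-5, Mul(2, 64), Rational(-2368, 41)), 289) = Add(Add(-5, 128, Rational(-2368, 41)), 289) = Add(Rational(2675, 41), 289) = Rational(14524, 41)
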